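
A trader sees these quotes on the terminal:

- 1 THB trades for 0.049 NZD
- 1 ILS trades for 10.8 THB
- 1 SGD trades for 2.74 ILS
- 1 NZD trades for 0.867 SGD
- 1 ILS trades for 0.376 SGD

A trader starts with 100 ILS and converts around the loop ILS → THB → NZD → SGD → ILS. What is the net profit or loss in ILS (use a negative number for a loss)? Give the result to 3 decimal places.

25.716

100 ILS × 10.8 = 1080 THB
1080 THB × 0.049 = 52.92 NZD
52.92 NZD × 0.867 = 45.88164 SGD
45.88164 SGD × 2.74 = 125.7156936 ILS
Net change: 125.7156936 − 100 = 25.7156936 ILS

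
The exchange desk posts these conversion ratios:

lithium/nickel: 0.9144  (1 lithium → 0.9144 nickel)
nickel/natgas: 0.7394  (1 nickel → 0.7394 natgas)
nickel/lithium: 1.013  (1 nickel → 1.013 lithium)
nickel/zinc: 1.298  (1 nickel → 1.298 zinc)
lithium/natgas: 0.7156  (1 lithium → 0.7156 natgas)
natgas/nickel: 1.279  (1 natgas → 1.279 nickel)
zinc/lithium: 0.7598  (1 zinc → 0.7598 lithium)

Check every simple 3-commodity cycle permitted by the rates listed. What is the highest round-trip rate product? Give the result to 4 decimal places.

0.9272

natgas→nickel→lithium→natgas: 1.279 × 1.013 × 0.7156 = 0.92715
lithium→nickel→zinc→lithium: 0.9144 × 1.298 × 0.7598 = 0.90180
Maximum is natgas→nickel→lithium→natgas at 0.9272; no arbitrage — every cycle loses value.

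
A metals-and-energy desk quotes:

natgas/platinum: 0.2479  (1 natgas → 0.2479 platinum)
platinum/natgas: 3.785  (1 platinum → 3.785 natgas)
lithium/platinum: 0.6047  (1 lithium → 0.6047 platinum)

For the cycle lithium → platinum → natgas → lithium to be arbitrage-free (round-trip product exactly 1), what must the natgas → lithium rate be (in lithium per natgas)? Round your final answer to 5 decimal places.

Known legs of the cycle: 0.6047 × 3.785 = 2.2887895
For no arbitrage the full-cycle product must be 1, so the missing rate is 1 / 2.2887895 ≈ 0.4369122.

0.43691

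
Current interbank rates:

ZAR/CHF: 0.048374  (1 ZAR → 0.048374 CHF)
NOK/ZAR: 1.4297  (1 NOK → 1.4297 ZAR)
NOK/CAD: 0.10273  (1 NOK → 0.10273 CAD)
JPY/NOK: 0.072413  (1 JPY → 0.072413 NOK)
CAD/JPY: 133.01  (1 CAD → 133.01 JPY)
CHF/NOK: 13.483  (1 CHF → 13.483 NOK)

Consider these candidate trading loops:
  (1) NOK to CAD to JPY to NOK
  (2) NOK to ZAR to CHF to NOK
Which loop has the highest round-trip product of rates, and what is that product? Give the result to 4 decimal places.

0.9895

(1) 0.10273 × 133.01 × 0.072413 = 0.98946
(2) 1.4297 × 0.048374 × 13.483 = 0.93249
Highest is cycle (1) at 0.9895 (≤1, no arbitrage).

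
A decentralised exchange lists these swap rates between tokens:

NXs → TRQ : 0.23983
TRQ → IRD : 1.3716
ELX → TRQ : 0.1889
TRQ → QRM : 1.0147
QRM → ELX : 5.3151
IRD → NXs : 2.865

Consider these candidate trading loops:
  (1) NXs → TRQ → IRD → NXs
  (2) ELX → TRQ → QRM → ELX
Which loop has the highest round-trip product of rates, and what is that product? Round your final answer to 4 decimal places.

(1) 0.23983 × 1.3716 × 2.865 = 0.94244
(2) 0.1889 × 1.0147 × 5.3151 = 1.01878
Highest is cycle (2) at 1.0188 (>1, arbitrage).

1.0188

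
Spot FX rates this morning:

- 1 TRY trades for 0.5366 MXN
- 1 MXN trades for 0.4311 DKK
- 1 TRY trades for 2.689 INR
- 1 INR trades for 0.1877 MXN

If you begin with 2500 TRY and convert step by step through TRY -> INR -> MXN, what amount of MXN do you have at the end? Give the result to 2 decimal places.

1261.81

2500 TRY × 2.689 = 6722.5 INR
6722.5 INR × 0.1877 = 1261.81325 MXN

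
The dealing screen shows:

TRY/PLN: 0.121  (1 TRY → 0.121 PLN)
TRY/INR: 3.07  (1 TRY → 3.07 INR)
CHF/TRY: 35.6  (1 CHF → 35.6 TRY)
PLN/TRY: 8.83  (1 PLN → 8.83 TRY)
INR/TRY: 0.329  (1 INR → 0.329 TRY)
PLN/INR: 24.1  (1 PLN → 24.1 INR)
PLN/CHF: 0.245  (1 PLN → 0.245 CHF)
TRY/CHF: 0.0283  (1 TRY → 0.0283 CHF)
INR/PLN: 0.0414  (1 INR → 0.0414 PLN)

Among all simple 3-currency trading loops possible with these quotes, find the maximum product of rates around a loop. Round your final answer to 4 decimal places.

1.1223

INR→PLN→TRY→INR: 0.0414 × 8.83 × 3.07 = 1.12228
PLN→CHF→TRY→PLN: 0.245 × 35.6 × 0.121 = 1.05536
INR→TRY→PLN→INR: 0.329 × 0.121 × 24.1 = 0.95940
Maximum is INR→PLN→TRY→INR at 1.1223; arbitrage exists.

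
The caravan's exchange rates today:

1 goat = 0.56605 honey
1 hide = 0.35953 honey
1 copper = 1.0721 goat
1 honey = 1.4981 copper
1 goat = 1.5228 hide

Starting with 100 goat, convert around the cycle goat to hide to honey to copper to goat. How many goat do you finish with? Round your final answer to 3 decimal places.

87.933

100 goat × 1.5228 = 152.28 hide
152.28 hide × 0.35953 = 54.7492284 honey
54.7492284 honey × 1.4981 = 82.01981906604 copper
82.01981906604 copper × 1.0721 = 87.933448020701484 goat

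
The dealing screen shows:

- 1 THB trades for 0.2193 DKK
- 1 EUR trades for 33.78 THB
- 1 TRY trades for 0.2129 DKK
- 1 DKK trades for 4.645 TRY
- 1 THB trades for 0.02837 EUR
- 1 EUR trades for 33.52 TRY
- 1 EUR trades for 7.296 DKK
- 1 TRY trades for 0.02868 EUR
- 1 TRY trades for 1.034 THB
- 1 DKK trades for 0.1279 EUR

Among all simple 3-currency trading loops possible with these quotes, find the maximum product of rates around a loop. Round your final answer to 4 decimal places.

TRY→THB→DKK→TRY: 1.034 × 0.2193 × 4.645 = 1.05328
TRY→THB→EUR→TRY: 1.034 × 0.02837 × 33.52 = 0.98330
TRY→EUR→DKK→TRY: 0.02868 × 7.296 × 4.645 = 0.97196
EUR→THB→DKK→EUR: 33.78 × 0.2193 × 0.1279 = 0.94748
TRY→DKK→EUR→TRY: 0.2129 × 0.1279 × 33.52 = 0.91275
Maximum is TRY→THB→DKK→TRY at 1.0533; arbitrage exists.

1.0533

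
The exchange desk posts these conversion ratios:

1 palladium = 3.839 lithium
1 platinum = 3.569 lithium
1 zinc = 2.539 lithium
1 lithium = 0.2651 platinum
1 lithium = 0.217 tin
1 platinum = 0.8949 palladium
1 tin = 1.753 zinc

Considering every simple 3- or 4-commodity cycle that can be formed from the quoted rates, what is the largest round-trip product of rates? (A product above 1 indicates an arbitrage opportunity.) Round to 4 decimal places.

zinc→lithium→tin→zinc: 2.539 × 0.217 × 1.753 = 0.96584
palladium→lithium→platinum→palladium: 3.839 × 0.2651 × 0.8949 = 0.91076
Maximum is zinc→lithium→tin→zinc at 0.9658; no arbitrage — every cycle loses value.

0.9658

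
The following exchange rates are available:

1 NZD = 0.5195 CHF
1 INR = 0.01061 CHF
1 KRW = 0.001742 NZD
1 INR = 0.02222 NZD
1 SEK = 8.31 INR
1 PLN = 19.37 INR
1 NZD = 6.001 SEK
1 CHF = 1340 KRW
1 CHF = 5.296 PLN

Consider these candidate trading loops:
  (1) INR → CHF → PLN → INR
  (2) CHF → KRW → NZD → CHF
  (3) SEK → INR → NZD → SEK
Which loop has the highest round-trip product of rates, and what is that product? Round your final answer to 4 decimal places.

(1) 0.01061 × 5.296 × 19.37 = 1.08841
(2) 1340 × 0.001742 × 0.5195 = 1.21266
(3) 8.31 × 0.02222 × 6.001 = 1.10807
Highest is cycle (2) at 1.2127 (>1, arbitrage).

1.2127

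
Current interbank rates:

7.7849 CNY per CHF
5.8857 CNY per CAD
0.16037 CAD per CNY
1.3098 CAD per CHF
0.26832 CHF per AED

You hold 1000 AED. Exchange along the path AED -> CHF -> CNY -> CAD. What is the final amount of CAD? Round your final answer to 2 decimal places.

334.99

1000 AED × 0.26832 = 268.32 CHF
268.32 CHF × 7.7849 = 2088.844368 CNY
2088.844368 CNY × 0.16037 = 334.98797129616 CAD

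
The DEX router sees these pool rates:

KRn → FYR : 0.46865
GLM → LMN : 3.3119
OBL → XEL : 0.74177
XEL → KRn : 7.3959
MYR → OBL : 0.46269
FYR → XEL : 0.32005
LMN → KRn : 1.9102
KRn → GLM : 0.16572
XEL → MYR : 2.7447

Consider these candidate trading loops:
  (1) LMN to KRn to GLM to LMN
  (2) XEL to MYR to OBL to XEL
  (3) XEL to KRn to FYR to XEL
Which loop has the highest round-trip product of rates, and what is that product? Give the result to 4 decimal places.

(1) 1.9102 × 0.16572 × 3.3119 = 1.04841
(2) 2.7447 × 0.46269 × 0.74177 = 0.94201
(3) 7.3959 × 0.46865 × 0.32005 = 1.10932
Highest is cycle (3) at 1.1093 (>1, arbitrage).

1.1093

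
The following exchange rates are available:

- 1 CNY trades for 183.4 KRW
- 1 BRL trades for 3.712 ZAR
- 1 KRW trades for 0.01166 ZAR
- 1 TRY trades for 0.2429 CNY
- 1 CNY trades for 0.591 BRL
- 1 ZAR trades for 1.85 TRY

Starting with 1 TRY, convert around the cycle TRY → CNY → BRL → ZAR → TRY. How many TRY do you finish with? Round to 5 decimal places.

0.98581

1 TRY × 0.2429 = 0.2429 CNY
0.2429 CNY × 0.591 = 0.1435539 BRL
0.1435539 BRL × 3.712 = 0.5328720768 ZAR
0.5328720768 ZAR × 1.85 = 0.98581334208 TRY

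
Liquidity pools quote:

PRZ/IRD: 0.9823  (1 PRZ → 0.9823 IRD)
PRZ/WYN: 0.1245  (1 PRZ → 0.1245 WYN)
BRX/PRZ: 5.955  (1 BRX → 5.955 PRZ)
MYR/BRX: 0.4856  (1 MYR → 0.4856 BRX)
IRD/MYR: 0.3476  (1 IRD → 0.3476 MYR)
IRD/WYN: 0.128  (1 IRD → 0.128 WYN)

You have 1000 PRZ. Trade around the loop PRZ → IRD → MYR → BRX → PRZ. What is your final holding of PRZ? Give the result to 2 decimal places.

1000 PRZ × 0.9823 = 982.3 IRD
982.3 IRD × 0.3476 = 341.44748 MYR
341.44748 MYR × 0.4856 = 165.806896288 BRX
165.806896288 BRX × 5.955 = 987.38006739504 PRZ

987.38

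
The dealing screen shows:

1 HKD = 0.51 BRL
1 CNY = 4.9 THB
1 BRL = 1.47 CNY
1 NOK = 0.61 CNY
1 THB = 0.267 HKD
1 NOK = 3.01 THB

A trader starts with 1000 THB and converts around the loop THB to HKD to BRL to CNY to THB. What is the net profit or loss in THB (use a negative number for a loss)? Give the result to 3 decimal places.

1000 THB × 0.267 = 267 HKD
267 HKD × 0.51 = 136.17 BRL
136.17 BRL × 1.47 = 200.1699 CNY
200.1699 CNY × 4.9 = 980.83251 THB
Net change: 980.83251 − 1000 = -19.16749 THB

-19.167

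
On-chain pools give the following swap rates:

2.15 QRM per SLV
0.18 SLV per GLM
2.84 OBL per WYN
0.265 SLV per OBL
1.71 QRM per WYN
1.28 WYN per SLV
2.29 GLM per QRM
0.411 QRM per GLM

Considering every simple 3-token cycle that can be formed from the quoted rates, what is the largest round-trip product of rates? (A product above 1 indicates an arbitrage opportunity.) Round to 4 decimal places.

WYN→OBL→SLV→WYN: 2.84 × 0.265 × 1.28 = 0.96333
QRM→GLM→SLV→QRM: 2.29 × 0.18 × 2.15 = 0.88623
Maximum is WYN→OBL→SLV→WYN at 0.9633; no arbitrage — every cycle loses value.

0.9633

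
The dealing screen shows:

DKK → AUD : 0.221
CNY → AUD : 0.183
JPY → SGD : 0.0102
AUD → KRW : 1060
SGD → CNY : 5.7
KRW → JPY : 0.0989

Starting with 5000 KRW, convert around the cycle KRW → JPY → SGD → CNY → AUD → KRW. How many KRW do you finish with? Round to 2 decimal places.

5000 KRW × 0.0989 = 494.5 JPY
494.5 JPY × 0.0102 = 5.0439 SGD
5.0439 SGD × 5.7 = 28.75023 CNY
28.75023 CNY × 0.183 = 5.26129209 AUD
5.26129209 AUD × 1060 = 5576.9696154 KRW

5576.97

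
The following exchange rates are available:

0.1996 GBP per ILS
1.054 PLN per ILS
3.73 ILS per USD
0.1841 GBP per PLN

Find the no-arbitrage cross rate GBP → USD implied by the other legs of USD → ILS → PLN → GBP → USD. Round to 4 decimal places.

1.3816

Known legs of the cycle: 3.73 × 1.054 × 0.1841 = 0.723774422
For no arbitrage the full-cycle product must be 1, so the missing rate is 1 / 0.723774422 ≈ 1.381646.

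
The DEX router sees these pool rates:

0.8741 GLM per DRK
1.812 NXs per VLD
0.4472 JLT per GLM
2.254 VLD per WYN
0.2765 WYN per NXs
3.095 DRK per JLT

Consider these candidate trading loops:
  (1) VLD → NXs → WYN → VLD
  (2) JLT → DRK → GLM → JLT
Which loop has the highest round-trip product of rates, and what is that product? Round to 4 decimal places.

1.2098

(1) 1.812 × 0.2765 × 2.254 = 1.12929
(2) 3.095 × 0.8741 × 0.4472 = 1.20983
Highest is cycle (2) at 1.2098 (>1, arbitrage).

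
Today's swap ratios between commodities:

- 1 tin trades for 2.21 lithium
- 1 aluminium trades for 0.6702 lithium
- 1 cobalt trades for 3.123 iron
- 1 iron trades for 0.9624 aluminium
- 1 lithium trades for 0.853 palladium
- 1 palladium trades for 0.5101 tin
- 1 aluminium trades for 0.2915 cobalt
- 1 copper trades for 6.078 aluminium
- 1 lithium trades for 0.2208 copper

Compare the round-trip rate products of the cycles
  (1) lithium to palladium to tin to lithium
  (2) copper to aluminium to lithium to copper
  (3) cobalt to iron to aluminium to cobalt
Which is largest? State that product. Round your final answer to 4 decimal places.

0.9616

(1) 0.853 × 0.5101 × 2.21 = 0.96160
(2) 6.078 × 0.6702 × 0.2208 = 0.89942
(3) 3.123 × 0.9624 × 0.2915 = 0.87613
Highest is cycle (1) at 0.9616 (≤1, no arbitrage).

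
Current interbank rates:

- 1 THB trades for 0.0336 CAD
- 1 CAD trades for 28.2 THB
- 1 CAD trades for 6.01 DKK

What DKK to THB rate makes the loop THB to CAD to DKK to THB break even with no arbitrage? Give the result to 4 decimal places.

4.9521

Known legs of the cycle: 0.0336 × 6.01 = 0.201936
For no arbitrage the full-cycle product must be 1, so the missing rate is 1 / 0.201936 ≈ 4.952064.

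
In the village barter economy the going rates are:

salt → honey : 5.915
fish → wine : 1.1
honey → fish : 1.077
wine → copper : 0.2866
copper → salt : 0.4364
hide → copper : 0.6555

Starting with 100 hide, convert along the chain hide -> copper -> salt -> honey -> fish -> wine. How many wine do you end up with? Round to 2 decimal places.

200.46

100 hide × 0.6555 = 65.55 copper
65.55 copper × 0.4364 = 28.60602 salt
28.60602 salt × 5.915 = 169.2046083 honey
169.2046083 honey × 1.077 = 182.2333631391 fish
182.2333631391 fish × 1.1 = 200.45669945301 wine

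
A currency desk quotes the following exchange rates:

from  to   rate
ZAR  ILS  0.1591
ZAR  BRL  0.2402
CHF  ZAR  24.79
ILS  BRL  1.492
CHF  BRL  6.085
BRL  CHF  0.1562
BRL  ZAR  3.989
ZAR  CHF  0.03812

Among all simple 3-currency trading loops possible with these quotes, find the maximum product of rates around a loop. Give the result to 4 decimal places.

0.9469

ZAR→ILS→BRL→ZAR: 0.1591 × 1.492 × 3.989 = 0.94690
ZAR→BRL→CHF→ZAR: 0.2402 × 0.1562 × 24.79 = 0.93010
ZAR→CHF→BRL→ZAR: 0.03812 × 6.085 × 3.989 = 0.92529
Maximum is ZAR→ILS→BRL→ZAR at 0.9469; no arbitrage — every cycle loses value.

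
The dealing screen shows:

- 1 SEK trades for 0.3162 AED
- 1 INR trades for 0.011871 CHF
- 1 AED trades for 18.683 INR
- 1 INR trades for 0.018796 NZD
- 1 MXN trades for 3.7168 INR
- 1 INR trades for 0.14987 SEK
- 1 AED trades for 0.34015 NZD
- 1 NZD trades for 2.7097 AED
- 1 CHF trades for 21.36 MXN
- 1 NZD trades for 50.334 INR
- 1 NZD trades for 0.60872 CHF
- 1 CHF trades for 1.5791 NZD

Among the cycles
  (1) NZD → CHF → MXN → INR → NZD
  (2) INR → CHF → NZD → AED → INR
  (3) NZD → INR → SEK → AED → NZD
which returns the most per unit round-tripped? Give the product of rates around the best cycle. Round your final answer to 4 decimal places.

0.9490

(1) 0.60872 × 21.36 × 3.7168 × 0.018796 = 0.90835
(2) 0.011871 × 1.5791 × 2.7097 × 18.683 = 0.94900
(3) 50.334 × 0.14987 × 0.3162 × 0.34015 = 0.81135
Highest is cycle (2) at 0.9490 (≤1, no arbitrage).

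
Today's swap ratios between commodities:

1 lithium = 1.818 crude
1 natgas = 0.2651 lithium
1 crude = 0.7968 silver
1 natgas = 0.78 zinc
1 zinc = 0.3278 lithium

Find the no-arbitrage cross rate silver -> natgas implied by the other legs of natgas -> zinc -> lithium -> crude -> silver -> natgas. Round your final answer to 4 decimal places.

Known legs of the cycle: 0.78 × 0.3278 × 1.818 × 0.7968 = 0.3703793423616
For no arbitrage the full-cycle product must be 1, so the missing rate is 1 / 0.3703793423616 ≈ 2.699935.

2.6999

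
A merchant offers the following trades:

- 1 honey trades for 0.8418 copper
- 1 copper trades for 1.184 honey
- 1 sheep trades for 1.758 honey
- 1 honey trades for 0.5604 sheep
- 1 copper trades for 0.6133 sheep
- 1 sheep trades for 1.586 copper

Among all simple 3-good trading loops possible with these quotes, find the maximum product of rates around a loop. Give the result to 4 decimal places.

sheep→copper→honey→sheep: 1.586 × 1.184 × 0.5604 = 1.05233
sheep→honey→copper→sheep: 1.758 × 0.8418 × 0.6133 = 0.90761
Maximum is sheep→copper→honey→sheep at 1.0523; arbitrage exists.

1.0523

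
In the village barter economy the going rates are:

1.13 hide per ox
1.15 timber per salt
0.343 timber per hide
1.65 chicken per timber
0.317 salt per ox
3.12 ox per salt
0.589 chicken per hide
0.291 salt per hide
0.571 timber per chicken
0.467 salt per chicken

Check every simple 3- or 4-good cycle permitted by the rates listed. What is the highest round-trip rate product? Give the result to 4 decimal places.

hide→salt→ox→hide: 0.291 × 3.12 × 1.13 = 1.02595
hide→chicken→salt→ox→hide: 0.589 × 0.467 × 3.12 × 1.13 = 0.96976
timber→chicken→salt→timber: 1.65 × 0.467 × 1.15 = 0.88613
Maximum is hide→salt→ox→hide at 1.0259; arbitrage exists.

1.0259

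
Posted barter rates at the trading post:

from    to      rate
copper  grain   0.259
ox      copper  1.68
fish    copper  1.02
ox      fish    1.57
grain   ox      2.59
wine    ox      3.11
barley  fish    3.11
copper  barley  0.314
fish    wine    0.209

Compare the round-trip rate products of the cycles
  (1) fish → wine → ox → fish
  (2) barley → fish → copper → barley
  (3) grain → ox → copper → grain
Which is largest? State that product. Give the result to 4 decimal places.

1.1270

(1) 0.209 × 3.11 × 1.57 = 1.02048
(2) 3.11 × 1.02 × 0.314 = 0.99607
(3) 2.59 × 1.68 × 0.259 = 1.12696
Highest is cycle (3) at 1.1270 (>1, arbitrage).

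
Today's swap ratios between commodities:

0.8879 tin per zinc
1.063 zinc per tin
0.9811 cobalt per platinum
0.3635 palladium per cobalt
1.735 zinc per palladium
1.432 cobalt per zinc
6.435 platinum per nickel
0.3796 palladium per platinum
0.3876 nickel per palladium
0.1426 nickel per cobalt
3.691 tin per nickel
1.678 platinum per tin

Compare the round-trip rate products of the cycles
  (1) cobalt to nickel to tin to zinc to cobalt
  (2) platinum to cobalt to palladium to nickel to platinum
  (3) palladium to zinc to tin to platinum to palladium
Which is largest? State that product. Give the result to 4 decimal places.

0.9813

(1) 0.1426 × 3.691 × 1.063 × 1.432 = 0.80120
(2) 0.9811 × 0.3635 × 0.3876 × 6.435 = 0.88951
(3) 1.735 × 0.8879 × 1.678 × 0.3796 = 0.98125
Highest is cycle (3) at 0.9813 (≤1, no arbitrage).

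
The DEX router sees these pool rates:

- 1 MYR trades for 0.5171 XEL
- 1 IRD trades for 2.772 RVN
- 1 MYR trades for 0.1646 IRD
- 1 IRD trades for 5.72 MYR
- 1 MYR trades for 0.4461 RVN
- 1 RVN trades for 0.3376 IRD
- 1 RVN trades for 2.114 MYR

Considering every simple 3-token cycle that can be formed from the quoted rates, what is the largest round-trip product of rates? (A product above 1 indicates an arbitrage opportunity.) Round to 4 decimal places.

0.9646

IRD→RVN→MYR→IRD: 2.772 × 2.114 × 0.1646 = 0.96456
IRD→MYR→RVN→IRD: 5.72 × 0.4461 × 0.3376 = 0.86145
Maximum is IRD→RVN→MYR→IRD at 0.9646; no arbitrage — every cycle loses value.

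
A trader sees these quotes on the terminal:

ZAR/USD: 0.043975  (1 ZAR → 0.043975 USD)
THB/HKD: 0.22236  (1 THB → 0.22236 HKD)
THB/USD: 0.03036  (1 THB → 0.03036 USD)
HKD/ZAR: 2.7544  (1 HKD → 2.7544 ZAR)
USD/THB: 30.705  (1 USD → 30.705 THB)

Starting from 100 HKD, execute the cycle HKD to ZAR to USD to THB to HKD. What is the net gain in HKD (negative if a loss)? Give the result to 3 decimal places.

-17.301

100 HKD × 2.7544 = 275.44 ZAR
275.44 ZAR × 0.043975 = 12.112474 USD
12.112474 USD × 30.705 = 371.91351417 THB
371.91351417 THB × 0.22236 = 82.6986890108412 HKD
Net change: 82.6986890108412 − 100 = -17.3013109891588 HKD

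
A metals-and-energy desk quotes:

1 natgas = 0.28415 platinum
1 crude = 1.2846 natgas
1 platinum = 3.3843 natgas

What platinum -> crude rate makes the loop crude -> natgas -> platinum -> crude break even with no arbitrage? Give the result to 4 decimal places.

Known legs of the cycle: 1.2846 × 0.28415 = 0.36501909
For no arbitrage the full-cycle product must be 1, so the missing rate is 1 / 0.36501909 ≈ 2.739583.

2.7396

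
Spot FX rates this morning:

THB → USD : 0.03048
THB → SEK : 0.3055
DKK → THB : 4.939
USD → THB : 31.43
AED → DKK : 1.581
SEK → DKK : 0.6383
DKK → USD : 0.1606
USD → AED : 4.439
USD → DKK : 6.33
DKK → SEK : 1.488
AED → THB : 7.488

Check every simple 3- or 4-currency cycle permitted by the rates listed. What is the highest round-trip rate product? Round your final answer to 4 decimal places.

DKK→USD→AED→DKK: 0.1606 × 4.439 × 1.581 = 1.12710
THB→USD→AED→DKK→THB: 0.03048 × 4.439 × 1.581 × 4.939 = 1.05650
THB→USD→AED→THB: 0.03048 × 4.439 × 7.488 = 1.01313
THB→SEK→DKK→USD→THB: 0.3055 × 0.6383 × 0.1606 × 31.43 = 0.98430
THB→SEK→DKK→THB: 0.3055 × 0.6383 × 4.939 = 0.96311
THB→USD→DKK→THB: 0.03048 × 6.33 × 4.939 = 0.95292
Maximum is DKK→USD→AED→DKK at 1.1271; arbitrage exists.

1.1271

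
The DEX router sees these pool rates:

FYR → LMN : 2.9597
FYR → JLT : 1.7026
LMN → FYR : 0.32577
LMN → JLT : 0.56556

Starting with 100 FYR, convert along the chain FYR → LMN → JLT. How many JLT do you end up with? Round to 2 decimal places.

167.39

100 FYR × 2.9597 = 295.97 LMN
295.97 LMN × 0.56556 = 167.3887932 JLT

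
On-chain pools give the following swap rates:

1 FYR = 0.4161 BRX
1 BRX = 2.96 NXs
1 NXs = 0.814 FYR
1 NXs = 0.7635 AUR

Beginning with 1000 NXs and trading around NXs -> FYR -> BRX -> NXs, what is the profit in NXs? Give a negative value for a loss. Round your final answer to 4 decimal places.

1000 NXs × 0.814 = 814 FYR
814 FYR × 0.4161 = 338.7054 BRX
338.7054 BRX × 2.96 = 1002.567984 NXs
Net change: 1002.567984 − 1000 = 2.567984 NXs

2.5680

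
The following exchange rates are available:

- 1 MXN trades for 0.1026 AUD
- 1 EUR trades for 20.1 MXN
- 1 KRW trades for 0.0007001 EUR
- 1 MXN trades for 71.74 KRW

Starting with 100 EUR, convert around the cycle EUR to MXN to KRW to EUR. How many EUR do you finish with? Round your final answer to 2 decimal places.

100 EUR × 20.1 = 2010 MXN
2010 MXN × 71.74 = 144197.4 KRW
144197.4 KRW × 0.0007001 = 100.95259974 EUR

100.95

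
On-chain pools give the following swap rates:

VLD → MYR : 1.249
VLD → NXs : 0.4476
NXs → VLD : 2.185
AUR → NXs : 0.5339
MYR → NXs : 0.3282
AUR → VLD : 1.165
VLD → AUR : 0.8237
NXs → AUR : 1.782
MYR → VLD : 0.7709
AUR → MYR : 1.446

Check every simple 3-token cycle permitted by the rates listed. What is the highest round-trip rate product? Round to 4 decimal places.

0.9609

NXs→VLD→AUR→NXs: 2.185 × 0.8237 × 0.5339 = 0.96090
NXs→AUR→VLD→NXs: 1.782 × 1.165 × 0.4476 = 0.92923
MYR→VLD→AUR→MYR: 0.7709 × 0.8237 × 1.446 = 0.91820
MYR→NXs→VLD→MYR: 0.3282 × 2.185 × 1.249 = 0.89568
MYR→NXs→AUR→MYR: 0.3282 × 1.782 × 1.446 = 0.84570
Maximum is NXs→VLD→AUR→NXs at 0.9609; no arbitrage — every cycle loses value.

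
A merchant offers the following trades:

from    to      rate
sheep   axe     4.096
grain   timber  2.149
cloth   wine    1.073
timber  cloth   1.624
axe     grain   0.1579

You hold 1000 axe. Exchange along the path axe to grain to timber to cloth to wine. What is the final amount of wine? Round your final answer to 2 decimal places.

1000 axe × 0.1579 = 157.9 grain
157.9 grain × 2.149 = 339.3271 timber
339.3271 timber × 1.624 = 551.0672104 cloth
551.0672104 cloth × 1.073 = 591.2951167592 wine

591.30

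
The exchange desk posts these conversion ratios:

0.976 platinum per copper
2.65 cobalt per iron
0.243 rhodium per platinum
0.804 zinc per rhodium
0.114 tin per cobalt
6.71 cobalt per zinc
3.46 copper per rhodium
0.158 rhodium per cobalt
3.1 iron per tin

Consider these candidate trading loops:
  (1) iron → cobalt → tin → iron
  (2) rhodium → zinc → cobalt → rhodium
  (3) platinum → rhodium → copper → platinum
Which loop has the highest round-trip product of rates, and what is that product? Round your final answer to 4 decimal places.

0.9365

(1) 2.65 × 0.114 × 3.1 = 0.93651
(2) 0.804 × 6.71 × 0.158 = 0.85238
(3) 0.243 × 3.46 × 0.976 = 0.82060
Highest is cycle (1) at 0.9365 (≤1, no arbitrage).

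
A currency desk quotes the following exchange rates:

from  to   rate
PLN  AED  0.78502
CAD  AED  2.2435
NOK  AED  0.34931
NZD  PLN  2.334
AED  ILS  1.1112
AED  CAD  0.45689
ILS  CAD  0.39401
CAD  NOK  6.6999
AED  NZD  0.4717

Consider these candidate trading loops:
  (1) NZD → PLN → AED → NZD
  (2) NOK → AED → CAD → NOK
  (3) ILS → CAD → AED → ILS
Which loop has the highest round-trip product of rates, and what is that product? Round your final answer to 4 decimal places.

(1) 2.334 × 0.78502 × 0.4717 = 0.86427
(2) 0.34931 × 0.45689 × 6.6999 = 1.06928
(3) 0.39401 × 2.2435 × 1.1112 = 0.98226
Highest is cycle (2) at 1.0693 (>1, arbitrage).

1.0693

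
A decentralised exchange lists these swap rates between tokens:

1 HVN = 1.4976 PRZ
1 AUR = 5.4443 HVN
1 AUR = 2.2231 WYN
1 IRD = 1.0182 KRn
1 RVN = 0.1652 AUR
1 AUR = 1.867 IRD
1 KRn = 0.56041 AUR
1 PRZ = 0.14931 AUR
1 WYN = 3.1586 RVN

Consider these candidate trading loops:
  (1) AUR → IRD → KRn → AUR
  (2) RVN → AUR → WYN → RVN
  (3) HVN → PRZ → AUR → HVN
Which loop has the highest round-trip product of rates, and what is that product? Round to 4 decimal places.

(1) 1.867 × 1.0182 × 0.56041 = 1.06533
(2) 0.1652 × 2.2231 × 3.1586 = 1.16002
(3) 1.4976 × 0.14931 × 5.4443 = 1.21738
Highest is cycle (3) at 1.2174 (>1, arbitrage).

1.2174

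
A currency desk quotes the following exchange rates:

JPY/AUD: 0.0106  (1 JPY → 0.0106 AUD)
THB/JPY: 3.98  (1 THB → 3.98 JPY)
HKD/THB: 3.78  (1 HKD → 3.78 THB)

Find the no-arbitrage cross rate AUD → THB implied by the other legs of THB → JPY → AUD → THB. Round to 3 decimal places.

23.703

Known legs of the cycle: 3.98 × 0.0106 = 0.042188
For no arbitrage the full-cycle product must be 1, so the missing rate is 1 / 0.042188 ≈ 23.70342.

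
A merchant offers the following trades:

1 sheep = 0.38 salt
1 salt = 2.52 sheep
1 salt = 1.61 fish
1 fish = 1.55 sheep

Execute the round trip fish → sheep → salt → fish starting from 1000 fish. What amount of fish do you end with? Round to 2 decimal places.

948.29

1000 fish × 1.55 = 1550 sheep
1550 sheep × 0.38 = 589 salt
589 salt × 1.61 = 948.29 fish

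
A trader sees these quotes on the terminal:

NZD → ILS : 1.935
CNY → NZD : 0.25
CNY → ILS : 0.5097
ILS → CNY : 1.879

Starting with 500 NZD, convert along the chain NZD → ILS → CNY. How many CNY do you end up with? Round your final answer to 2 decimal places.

1817.93

500 NZD × 1.935 = 967.5 ILS
967.5 ILS × 1.879 = 1817.9325 CNY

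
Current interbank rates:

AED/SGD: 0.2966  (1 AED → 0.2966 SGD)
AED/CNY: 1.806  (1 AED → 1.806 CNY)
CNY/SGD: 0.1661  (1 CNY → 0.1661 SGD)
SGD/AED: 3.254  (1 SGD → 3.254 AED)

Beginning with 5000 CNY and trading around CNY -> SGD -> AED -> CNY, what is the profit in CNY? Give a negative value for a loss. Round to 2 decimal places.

5000 CNY × 0.1661 = 830.5 SGD
830.5 SGD × 3.254 = 2702.447 AED
2702.447 AED × 1.806 = 4880.619282 CNY
Net change: 4880.619282 − 5000 = -119.380718 CNY

-119.38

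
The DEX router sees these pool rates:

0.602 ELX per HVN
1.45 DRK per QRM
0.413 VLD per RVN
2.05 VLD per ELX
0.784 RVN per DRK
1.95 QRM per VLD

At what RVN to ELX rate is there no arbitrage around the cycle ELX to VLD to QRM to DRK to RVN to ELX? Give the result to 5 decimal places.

0.22005

Known legs of the cycle: 2.05 × 1.95 × 1.45 × 0.784 = 4.544358
For no arbitrage the full-cycle product must be 1, so the missing rate is 1 / 4.544358 ≈ 0.2200531.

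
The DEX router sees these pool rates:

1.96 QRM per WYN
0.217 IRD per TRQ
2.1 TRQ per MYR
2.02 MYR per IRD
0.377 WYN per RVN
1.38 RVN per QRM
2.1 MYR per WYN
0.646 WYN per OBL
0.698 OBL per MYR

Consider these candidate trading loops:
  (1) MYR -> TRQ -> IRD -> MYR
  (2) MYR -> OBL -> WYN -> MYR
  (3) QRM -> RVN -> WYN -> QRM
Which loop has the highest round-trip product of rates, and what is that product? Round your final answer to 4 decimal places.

(1) 2.1 × 0.217 × 2.02 = 0.92051
(2) 0.698 × 0.646 × 2.1 = 0.94691
(3) 1.38 × 0.377 × 1.96 = 1.01971
Highest is cycle (3) at 1.0197 (>1, arbitrage).

1.0197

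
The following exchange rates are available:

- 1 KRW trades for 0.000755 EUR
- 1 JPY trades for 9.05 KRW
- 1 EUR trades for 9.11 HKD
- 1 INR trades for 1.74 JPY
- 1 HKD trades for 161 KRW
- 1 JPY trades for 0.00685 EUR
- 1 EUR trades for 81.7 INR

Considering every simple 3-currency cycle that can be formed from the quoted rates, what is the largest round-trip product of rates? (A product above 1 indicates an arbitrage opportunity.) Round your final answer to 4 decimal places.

1.1074

HKD→KRW→EUR→HKD: 161 × 0.000755 × 9.11 = 1.10737
INR→JPY→EUR→INR: 1.74 × 0.00685 × 81.7 = 0.97378
Maximum is HKD→KRW→EUR→HKD at 1.1074; arbitrage exists.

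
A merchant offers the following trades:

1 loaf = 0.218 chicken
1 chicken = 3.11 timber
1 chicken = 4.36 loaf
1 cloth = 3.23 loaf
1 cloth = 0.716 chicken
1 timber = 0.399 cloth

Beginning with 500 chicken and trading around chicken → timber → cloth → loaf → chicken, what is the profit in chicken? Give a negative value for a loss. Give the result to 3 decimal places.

-63.120

500 chicken × 3.11 = 1555 timber
1555 timber × 0.399 = 620.445 cloth
620.445 cloth × 3.23 = 2004.03735 loaf
2004.03735 loaf × 0.218 = 436.8801423 chicken
Net change: 436.8801423 − 500 = -63.1198577 chicken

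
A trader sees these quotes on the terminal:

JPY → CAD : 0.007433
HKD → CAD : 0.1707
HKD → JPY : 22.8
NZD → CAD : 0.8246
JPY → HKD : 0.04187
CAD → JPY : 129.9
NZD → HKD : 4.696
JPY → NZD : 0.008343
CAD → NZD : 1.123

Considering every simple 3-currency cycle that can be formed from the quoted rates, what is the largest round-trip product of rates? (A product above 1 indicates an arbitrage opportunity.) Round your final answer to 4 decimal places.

0.9284

JPY→HKD→CAD→JPY: 0.04187 × 0.1707 × 129.9 = 0.92842
HKD→CAD→NZD→HKD: 0.1707 × 1.123 × 4.696 = 0.90020
JPY→NZD→CAD→JPY: 0.008343 × 0.8246 × 129.9 = 0.89366
JPY→NZD→HKD→JPY: 0.008343 × 4.696 × 22.8 = 0.89327
Maximum is JPY→HKD→CAD→JPY at 0.9284; no arbitrage — every cycle loses value.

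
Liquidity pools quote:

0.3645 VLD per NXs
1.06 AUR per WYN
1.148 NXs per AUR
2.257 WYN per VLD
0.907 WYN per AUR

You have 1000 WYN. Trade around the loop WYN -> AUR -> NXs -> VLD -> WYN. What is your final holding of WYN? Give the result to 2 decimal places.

1000 WYN × 1.06 = 1060 AUR
1060 AUR × 1.148 = 1216.88 NXs
1216.88 NXs × 0.3645 = 443.55276 VLD
443.55276 VLD × 2.257 = 1001.09857932 WYN

1001.10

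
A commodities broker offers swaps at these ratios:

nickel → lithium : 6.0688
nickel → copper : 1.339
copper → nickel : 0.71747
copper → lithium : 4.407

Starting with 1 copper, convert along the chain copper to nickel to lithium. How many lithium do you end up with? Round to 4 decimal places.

4.3542

1 copper × 0.71747 = 0.71747 nickel
0.71747 nickel × 6.0688 = 4.354181936 lithium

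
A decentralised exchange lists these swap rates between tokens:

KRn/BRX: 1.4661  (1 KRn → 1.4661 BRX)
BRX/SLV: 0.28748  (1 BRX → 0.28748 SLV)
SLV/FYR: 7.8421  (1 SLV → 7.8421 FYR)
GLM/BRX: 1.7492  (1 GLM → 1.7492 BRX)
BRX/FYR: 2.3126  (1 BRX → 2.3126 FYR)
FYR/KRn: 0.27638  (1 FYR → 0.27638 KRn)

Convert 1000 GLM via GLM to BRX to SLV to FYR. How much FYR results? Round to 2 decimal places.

1000 GLM × 1.7492 = 1749.2 BRX
1749.2 BRX × 0.28748 = 502.860016 SLV
502.860016 SLV × 7.8421 = 3943.4785314736 FYR

3943.48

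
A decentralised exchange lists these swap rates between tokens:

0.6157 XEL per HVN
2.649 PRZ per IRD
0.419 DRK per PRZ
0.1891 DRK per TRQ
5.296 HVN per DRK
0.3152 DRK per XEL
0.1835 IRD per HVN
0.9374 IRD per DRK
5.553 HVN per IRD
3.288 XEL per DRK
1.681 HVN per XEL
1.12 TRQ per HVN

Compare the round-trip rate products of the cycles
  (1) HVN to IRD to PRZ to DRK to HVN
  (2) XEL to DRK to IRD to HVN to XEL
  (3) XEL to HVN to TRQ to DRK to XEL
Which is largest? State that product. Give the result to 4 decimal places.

1.1706

(1) 0.1835 × 2.649 × 0.419 × 5.296 = 1.07865
(2) 0.3152 × 0.9374 × 5.553 × 0.6157 = 1.01020
(3) 1.681 × 1.12 × 0.1891 × 3.288 = 1.17060
Highest is cycle (3) at 1.1706 (>1, arbitrage).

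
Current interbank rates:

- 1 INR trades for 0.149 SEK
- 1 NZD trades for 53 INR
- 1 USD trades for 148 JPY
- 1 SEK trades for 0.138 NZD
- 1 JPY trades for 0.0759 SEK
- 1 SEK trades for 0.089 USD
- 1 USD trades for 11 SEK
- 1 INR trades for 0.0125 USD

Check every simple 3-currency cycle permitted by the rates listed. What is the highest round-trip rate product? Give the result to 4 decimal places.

1.0898

INR→SEK→NZD→INR: 0.149 × 0.138 × 53 = 1.08979
SEK→USD→JPY→SEK: 0.089 × 148 × 0.0759 = 0.99975
Maximum is INR→SEK→NZD→INR at 1.0898; arbitrage exists.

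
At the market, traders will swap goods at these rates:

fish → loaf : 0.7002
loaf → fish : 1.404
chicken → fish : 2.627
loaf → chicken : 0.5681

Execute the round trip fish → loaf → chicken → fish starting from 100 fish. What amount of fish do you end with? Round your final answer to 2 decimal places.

104.50

100 fish × 0.7002 = 70.02 loaf
70.02 loaf × 0.5681 = 39.778362 chicken
39.778362 chicken × 2.627 = 104.497756974 fish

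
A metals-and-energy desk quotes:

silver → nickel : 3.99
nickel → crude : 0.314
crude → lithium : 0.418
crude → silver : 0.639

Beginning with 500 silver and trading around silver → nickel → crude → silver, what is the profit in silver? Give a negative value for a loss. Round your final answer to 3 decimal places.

500 silver × 3.99 = 1995 nickel
1995 nickel × 0.314 = 626.43 crude
626.43 crude × 0.639 = 400.28877 silver
Net change: 400.28877 − 500 = -99.71123 silver

-99.711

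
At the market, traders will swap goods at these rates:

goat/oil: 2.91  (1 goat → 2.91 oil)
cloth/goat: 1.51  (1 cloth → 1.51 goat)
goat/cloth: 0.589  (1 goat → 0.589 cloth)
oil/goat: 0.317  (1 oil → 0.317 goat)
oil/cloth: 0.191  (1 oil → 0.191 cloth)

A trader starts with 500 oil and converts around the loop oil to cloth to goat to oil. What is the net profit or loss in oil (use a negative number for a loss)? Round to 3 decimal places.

500 oil × 0.191 = 95.5 cloth
95.5 cloth × 1.51 = 144.205 goat
144.205 goat × 2.91 = 419.63655 oil
Net change: 419.63655 − 500 = -80.36345 oil

-80.363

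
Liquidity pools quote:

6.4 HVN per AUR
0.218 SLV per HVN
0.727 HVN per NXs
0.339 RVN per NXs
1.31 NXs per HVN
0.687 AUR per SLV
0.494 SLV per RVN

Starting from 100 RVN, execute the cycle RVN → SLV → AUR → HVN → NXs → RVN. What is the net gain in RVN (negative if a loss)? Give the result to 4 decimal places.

-3.5428

100 RVN × 0.494 = 49.4 SLV
49.4 SLV × 0.687 = 33.9378 AUR
33.9378 AUR × 6.4 = 217.20192 HVN
217.20192 HVN × 1.31 = 284.5345152 NXs
284.5345152 NXs × 0.339 = 96.4572006528 RVN
Net change: 96.4572006528 − 100 = -3.5427993472 RVN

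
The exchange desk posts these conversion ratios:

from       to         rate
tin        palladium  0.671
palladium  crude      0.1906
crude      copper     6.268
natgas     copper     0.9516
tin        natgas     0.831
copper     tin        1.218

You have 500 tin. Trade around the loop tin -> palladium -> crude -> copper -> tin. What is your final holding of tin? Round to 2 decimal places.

488.19

500 tin × 0.671 = 335.5 palladium
335.5 palladium × 0.1906 = 63.9463 crude
63.9463 crude × 6.268 = 400.8154084 copper
400.8154084 copper × 1.218 = 488.1931674312 tin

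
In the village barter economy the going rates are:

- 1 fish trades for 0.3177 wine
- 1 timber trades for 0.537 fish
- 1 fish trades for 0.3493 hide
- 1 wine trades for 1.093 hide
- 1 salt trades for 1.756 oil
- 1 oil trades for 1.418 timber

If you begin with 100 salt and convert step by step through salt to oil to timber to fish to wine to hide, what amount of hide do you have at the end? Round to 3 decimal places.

46.431

100 salt × 1.756 = 175.6 oil
175.6 oil × 1.418 = 249.0008 timber
249.0008 timber × 0.537 = 133.7134296 fish
133.7134296 fish × 0.3177 = 42.48075658392 wine
42.48075658392 wine × 1.093 = 46.43146694622456 hide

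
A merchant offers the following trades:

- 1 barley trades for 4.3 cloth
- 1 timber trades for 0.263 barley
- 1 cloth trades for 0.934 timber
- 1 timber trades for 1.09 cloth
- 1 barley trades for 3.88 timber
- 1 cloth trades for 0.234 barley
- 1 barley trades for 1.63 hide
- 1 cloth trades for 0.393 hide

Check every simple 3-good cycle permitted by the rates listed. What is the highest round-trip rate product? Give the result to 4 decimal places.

timber→barley→cloth→timber: 0.263 × 4.3 × 0.934 = 1.05626
timber→cloth→barley→timber: 1.09 × 0.234 × 3.88 = 0.98963
Maximum is timber→barley→cloth→timber at 1.0563; arbitrage exists.

1.0563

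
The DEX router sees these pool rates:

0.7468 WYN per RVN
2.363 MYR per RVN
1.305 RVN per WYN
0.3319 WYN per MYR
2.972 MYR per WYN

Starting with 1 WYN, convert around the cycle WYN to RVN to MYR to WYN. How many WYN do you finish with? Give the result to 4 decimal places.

1 WYN × 1.305 = 1.305 RVN
1.305 RVN × 2.363 = 3.083715 MYR
3.083715 MYR × 0.3319 = 1.0234850085 WYN

1.0235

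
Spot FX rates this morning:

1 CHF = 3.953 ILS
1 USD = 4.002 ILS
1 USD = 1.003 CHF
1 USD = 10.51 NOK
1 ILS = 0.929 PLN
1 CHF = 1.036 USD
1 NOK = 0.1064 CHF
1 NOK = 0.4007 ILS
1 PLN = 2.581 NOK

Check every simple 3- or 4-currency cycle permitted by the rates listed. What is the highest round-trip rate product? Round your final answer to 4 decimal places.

USD→NOK→CHF→USD: 10.51 × 0.1064 × 1.036 = 1.15852
ILS→PLN→NOK→CHF→ILS: 0.929 × 2.581 × 0.1064 × 3.953 = 1.00849
ILS→PLN→NOK→ILS: 0.929 × 2.581 × 0.4007 = 0.96078
Maximum is USD→NOK→CHF→USD at 1.1585; arbitrage exists.

1.1585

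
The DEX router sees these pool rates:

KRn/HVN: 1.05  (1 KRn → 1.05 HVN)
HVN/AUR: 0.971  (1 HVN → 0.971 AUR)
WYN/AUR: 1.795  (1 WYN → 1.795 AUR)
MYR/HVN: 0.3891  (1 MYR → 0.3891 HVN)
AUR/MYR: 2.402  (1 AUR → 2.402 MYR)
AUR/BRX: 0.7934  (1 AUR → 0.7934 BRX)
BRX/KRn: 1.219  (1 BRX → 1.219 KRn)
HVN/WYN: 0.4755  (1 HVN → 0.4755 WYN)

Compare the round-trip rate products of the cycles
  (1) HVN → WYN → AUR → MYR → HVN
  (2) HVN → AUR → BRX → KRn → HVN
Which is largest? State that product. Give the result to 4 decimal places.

(1) 0.4755 × 1.795 × 2.402 × 0.3891 = 0.79772
(2) 0.971 × 0.7934 × 1.219 × 1.05 = 0.98606
Highest is cycle (2) at 0.9861 (≤1, no arbitrage).

0.9861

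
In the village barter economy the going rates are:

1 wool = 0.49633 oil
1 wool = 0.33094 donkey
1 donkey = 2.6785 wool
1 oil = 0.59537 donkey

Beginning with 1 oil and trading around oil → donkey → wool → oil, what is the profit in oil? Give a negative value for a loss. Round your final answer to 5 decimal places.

-0.20850

1 oil × 0.59537 = 0.59537 donkey
0.59537 donkey × 2.6785 = 1.594698545 wool
1.594698545 wool × 0.49633 = 0.79149672883985 oil
Net change: 0.79149672883985 − 1 = -0.20850327116015 oil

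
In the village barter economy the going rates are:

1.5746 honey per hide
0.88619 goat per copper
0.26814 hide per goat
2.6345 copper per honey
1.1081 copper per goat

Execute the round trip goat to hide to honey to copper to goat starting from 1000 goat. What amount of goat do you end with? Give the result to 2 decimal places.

1000 goat × 0.26814 = 268.14 hide
268.14 hide × 1.5746 = 422.213244 honey
422.213244 honey × 2.6345 = 1112.320791318 copper
1112.320791318 copper × 0.88619 = 985.72756205809842 goat

985.73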